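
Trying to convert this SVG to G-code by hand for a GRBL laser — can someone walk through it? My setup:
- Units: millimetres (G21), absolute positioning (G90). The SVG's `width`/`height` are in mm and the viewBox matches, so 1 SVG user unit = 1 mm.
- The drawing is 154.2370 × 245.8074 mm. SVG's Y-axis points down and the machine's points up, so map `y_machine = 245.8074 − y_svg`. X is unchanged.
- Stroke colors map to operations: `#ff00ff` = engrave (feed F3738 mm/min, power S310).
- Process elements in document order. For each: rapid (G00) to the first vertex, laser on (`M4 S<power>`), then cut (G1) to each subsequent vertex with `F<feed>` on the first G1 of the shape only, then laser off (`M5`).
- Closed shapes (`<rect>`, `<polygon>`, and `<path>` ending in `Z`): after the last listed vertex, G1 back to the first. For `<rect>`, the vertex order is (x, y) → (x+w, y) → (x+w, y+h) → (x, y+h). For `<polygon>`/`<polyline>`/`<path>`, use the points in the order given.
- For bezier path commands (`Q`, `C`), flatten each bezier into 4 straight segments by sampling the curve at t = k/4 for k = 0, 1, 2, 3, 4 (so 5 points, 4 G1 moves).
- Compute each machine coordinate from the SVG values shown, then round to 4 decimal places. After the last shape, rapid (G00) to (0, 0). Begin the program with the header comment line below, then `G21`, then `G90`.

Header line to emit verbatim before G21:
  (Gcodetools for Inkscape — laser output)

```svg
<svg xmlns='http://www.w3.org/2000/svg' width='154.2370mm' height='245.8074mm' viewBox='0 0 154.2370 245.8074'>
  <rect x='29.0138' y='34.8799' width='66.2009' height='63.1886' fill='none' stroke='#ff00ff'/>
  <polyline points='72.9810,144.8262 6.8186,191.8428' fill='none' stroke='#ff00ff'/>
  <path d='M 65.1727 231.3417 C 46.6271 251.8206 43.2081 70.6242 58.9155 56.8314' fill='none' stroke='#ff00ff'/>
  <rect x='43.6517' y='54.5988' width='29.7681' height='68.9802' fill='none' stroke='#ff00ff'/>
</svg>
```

(Gcodetools for Inkscape — laser output)
G21
G90
G00 X29.0138 Y210.9275
M4 S310
G1 X95.2147 Y210.9275 F3738
G1 X95.2147 Y147.7389
G1 X29.0138 Y147.7389
G1 X29.0138 Y210.9275
M5
G00 X72.9810 Y100.9812
M4 S310
G1 X6.8186 Y53.9646 F3738
M5
G00 X65.1727 Y14.4657
M4 S310
G1 X54.1622 Y31.1538 F3738
G1 X49.1992 Y88.8690
G1 X50.6587 Y153.0101
G1 X58.9155 Y188.9760
M5
G00 X43.6517 Y191.2086
M4 S310
G1 X73.4198 Y191.2086 F3738
G1 X73.4198 Y122.2284
G1 X43.6517 Y122.2284
G1 X43.6517 Y191.2086
M5
G00 X0.0000 Y0.0000

Since the viewBox matches the mm dimensions, user units are millimetres directly. The only transform is the Y-flip y_m = 245.8074 − y_svg.

Shape 1 is a rectangle drawn with `<rect>`. Its stroke #ff00ff means engrave at S310, F3738. After flipping Y the toolpath is (29.0138,210.9275) → (95.2147,210.9275) → (95.2147,147.7389) → (29.0138,147.7389) → (29.0138,210.9275), returning to the start.

Shape 2 is a line segment drawn with `<polyline>`. Its stroke #ff00ff means engrave at S310, F3738. After flipping Y the toolpath is (72.9810,100.9812) → (6.8186,53.9646).

Shape 3 is a cubic bezier drawn with `<path>`. Its stroke #ff00ff means engrave at S310, F3738. After flipping Y the toolpath is (65.1727,14.4657) → (54.1622,31.1538) → (49.1992,88.8690) → (50.6587,153.0101) → (58.9155,188.9760).

Shape 4 is a rectangle drawn with `<rect>`. Its stroke #ff00ff means engrave at S310, F3738. After flipping Y the toolpath is (43.6517,191.2086) → (73.4198,191.2086) → (73.4198,122.2284) → (43.6517,122.2284) → (43.6517,191.2086), returning to the start.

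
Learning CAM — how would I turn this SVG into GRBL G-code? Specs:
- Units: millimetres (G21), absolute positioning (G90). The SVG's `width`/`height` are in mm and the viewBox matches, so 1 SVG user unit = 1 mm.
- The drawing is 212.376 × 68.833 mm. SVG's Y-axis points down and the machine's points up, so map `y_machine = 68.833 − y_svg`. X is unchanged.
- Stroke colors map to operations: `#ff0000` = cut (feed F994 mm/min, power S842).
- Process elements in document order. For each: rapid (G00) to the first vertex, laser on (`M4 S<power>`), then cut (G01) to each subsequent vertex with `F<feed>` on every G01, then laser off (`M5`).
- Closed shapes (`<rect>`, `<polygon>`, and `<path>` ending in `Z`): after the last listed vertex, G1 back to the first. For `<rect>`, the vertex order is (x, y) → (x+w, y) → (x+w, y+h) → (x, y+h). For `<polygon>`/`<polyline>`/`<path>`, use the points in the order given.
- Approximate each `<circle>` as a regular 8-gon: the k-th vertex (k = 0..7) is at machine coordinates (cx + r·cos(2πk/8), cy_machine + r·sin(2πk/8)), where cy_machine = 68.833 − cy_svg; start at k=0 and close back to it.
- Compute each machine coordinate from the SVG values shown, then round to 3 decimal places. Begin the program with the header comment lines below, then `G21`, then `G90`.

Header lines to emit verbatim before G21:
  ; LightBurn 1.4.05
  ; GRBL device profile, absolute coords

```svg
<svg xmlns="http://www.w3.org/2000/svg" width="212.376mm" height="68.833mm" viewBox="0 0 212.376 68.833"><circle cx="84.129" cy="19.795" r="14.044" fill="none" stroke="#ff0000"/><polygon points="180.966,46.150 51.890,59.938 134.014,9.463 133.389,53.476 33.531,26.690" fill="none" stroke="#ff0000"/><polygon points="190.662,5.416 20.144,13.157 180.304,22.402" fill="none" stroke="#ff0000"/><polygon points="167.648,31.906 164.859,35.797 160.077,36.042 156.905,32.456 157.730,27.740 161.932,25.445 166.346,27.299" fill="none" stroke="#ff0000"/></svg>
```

; LightBurn 1.4.05
; GRBL device profile, absolute coords
G21
G90
G00 X98.173 Y49.038
M4 S842
G01 X94.060 Y58.969 F994
G01 X84.129 Y63.082 F994
G01 X74.198 Y58.969 F994
G01 X70.085 Y49.038 F994
G01 X74.198 Y39.107 F994
G01 X84.129 Y34.994 F994
G01 X94.060 Y39.107 F994
G01 X98.173 Y49.038 F994
M5
G00 X180.966 Y22.683
M4 S842
G01 X51.890 Y8.895 F994
G01 X134.014 Y59.370 F994
G01 X133.389 Y15.357 F994
G01 X33.531 Y42.143 F994
G01 X180.966 Y22.683 F994
M5
G00 X190.662 Y63.417
M4 S842
G01 X20.144 Y55.676 F994
G01 X180.304 Y46.431 F994
G01 X190.662 Y63.417 F994
M5
G00 X167.648 Y36.927
M4 S842
G01 X164.859 Y33.036 F994
G01 X160.077 Y32.791 F994
G01 X156.905 Y36.377 F994
G01 X157.730 Y41.093 F994
G01 X161.932 Y43.388 F994
G01 X166.346 Y41.534 F994
G01 X167.648 Y36.927 F994
M5

viewBox `0 0 212.376 68.833` with mm width/height → 1 unit = 1 mm. Flip: y_m = 68.833 − y_svg.

**Shape 1** — `<circle>` circle, stroke `#ff0000` → cut (S842, F994). Machine vertices: (98.173,49.038) → (94.060,58.969) → (84.129,63.082) → (74.198,58.969) → (70.085,49.038) → (74.198,39.107) → (84.129,34.994) → (94.060,39.107) → (98.173,49.038). Closed: final G1 returns to the first vertex.

**Shape 2** — `<polygon>` closed polygon, stroke `#ff0000` → cut (S842, F994). Machine vertices: (180.966,22.683) → (51.890,8.895) → (134.014,59.370) → (133.389,15.357) → (33.531,42.143) → (180.966,22.683). Closed: final G1 returns to the first vertex.

**Shape 3** — `<polygon>` closed polygon, stroke `#ff0000` → cut (S842, F994). Machine vertices: (190.662,63.417) → (20.144,55.676) → (180.304,46.431) → (190.662,63.417). Closed: final G1 returns to the first vertex.

**Shape 4** — `<polygon>` regular polygon, stroke `#ff0000` → cut (S842, F994). Machine vertices: (167.648,36.927) → (164.859,33.036) → (160.077,32.791) → (156.905,36.377) → (157.730,41.093) → (161.932,43.388) → (166.346,41.534) → (167.648,36.927). Closed: final G1 returns to the first vertex.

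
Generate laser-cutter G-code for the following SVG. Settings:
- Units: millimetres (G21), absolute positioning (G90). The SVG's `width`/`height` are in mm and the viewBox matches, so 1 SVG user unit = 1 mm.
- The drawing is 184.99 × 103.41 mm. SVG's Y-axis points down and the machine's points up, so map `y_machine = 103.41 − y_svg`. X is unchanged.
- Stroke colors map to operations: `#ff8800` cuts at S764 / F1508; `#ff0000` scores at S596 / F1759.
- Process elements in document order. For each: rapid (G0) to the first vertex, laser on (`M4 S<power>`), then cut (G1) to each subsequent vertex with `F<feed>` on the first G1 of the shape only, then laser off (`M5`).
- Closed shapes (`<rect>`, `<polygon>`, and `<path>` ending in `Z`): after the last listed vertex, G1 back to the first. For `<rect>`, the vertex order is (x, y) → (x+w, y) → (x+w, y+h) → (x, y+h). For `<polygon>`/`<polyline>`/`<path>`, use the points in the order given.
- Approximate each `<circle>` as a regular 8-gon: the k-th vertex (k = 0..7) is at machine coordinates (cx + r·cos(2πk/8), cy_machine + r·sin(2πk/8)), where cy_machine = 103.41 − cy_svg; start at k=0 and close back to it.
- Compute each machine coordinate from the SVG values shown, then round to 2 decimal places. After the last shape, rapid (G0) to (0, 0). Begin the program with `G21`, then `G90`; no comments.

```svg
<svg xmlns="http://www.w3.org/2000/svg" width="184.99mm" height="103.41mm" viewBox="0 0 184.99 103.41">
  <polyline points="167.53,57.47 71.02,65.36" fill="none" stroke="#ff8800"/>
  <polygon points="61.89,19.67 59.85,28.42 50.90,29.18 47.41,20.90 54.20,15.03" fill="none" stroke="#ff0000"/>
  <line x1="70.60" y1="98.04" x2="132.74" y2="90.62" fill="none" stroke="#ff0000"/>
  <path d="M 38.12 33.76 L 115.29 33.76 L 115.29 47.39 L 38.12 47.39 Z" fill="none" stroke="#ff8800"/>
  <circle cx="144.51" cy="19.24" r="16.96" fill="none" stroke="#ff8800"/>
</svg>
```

G21
G90
G0 X167.53 Y45.94
M4 S764
G1 X71.02 Y38.05 F1508
M5
G0 X61.89 Y83.74
M4 S596
G1 X59.85 Y74.99 F1759
G1 X50.90 Y74.23
G1 X47.41 Y82.51
G1 X54.20 Y88.38
G1 X61.89 Y83.74
M5
G0 X70.60 Y5.37
M4 S596
G1 X132.74 Y12.79 F1759
M5
G0 X38.12 Y69.65
M4 S764
G1 X115.29 Y69.65 F1508
G1 X115.29 Y56.02
G1 X38.12 Y56.02
G1 X38.12 Y69.65
M5
G0 X161.47 Y84.17
M4 S764
G1 X156.50 Y96.16 F1508
G1 X144.51 Y101.13
G1 X132.52 Y96.16
G1 X127.55 Y84.17
G1 X132.52 Y72.18
G1 X144.51 Y67.21
G1 X156.50 Y72.18
G1 X161.47 Y84.17
M5
G0 X0.00 Y0.00

1 u = 1 mm; y_m = 103.41 − y.

[1] `<polyline>` line segment, #ff8800→cut S764 F1508: (167.53,45.94) → (71.02,38.05)

[2] `<polygon>` regular polygon, #ff0000→score S596 F1759: (61.89,83.74) → (59.85,74.99) → (50.90,74.23) → (47.41,82.51) → (54.20,88.38) → (61.89,83.74) (closed)

[3] `<line>` line segment, #ff0000→score S596 F1759: (70.60,5.37) → (132.74,12.79)

[4] `<path>` rectangle, #ff8800→cut S764 F1508: (38.12,69.65) → (115.29,69.65) → (115.29,56.02) → (38.12,56.02) → (38.12,69.65) (closed)

[5] `<circle>` circle, #ff8800→cut S764 F1508: (161.47,84.17) → (156.50,96.16) → (144.51,101.13) → (132.52,96.16) → (127.55,84.17) → (132.52,72.18) → (144.51,67.21) → (156.50,72.18) → (161.47,84.17) (closed)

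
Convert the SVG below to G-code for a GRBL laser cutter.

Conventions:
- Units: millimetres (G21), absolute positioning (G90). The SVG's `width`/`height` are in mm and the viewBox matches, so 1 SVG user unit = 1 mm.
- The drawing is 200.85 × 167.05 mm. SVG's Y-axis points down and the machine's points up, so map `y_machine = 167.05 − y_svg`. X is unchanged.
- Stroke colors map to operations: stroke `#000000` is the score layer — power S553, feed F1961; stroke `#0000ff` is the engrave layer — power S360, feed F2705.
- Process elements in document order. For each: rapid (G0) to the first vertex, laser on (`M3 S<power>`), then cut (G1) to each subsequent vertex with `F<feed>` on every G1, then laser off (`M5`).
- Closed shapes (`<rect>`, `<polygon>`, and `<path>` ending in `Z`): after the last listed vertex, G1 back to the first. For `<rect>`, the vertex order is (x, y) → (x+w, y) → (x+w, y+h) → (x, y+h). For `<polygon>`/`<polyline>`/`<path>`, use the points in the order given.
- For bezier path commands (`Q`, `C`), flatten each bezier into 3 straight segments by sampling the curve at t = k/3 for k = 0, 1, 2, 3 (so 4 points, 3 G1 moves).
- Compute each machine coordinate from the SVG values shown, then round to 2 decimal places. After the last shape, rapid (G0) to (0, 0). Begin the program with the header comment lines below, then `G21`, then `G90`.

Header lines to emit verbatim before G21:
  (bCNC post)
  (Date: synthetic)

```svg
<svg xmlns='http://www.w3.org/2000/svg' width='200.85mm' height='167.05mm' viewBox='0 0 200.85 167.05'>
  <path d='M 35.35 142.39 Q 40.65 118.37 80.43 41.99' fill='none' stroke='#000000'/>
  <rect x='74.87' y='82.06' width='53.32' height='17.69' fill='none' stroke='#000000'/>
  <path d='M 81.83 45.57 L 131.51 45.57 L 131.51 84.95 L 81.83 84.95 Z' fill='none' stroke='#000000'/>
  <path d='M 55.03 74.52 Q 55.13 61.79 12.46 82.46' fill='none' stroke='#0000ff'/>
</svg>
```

(bCNC post)
(Date: synthetic)
G21
G90
G0 X35.35 Y24.66
M3 S553
G1 X42.71 Y46.49 F1961
G1 X57.74 Y79.96 F1961
G1 X80.43 Y125.06 F1961
M5
G0 X74.87 Y84.99
M3 S553
G1 X128.19 Y84.99 F1961
G1 X128.19 Y67.30 F1961
G1 X74.87 Y67.30 F1961
G1 X74.87 Y84.99 F1961
M5
G0 X81.83 Y121.48
M3 S553
G1 X131.51 Y121.48 F1961
G1 X131.51 Y82.10 F1961
G1 X81.83 Y82.10 F1961
G1 X81.83 Y121.48 F1961
M5
G0 X55.03 Y92.53
M3 S360
G1 X50.34 Y97.31 F2705
G1 X36.15 Y94.66 F2705
G1 X12.46 Y84.59 F2705
M5
G0 X0.00 Y0.00

1 u = 1 mm; y_m = 167.05 − y.

[1] `<path>` quadratic bezier, #000000→score S553 F1961: (35.35,24.66) → (42.71,46.49) → (57.74,79.96) → (80.43,125.06)

[2] `<rect>` rectangle, #000000→score S553 F1961: (74.87,84.99) → (128.19,84.99) → (128.19,67.30) → (74.87,67.30) → (74.87,84.99) (closed)

[3] `<path>` rectangle, #000000→score S553 F1961: (81.83,121.48) → (131.51,121.48) → (131.51,82.10) → (81.83,82.10) → (81.83,121.48) (closed)

[4] `<path>` quadratic bezier, #0000ff→engrave S360 F2705: (55.03,92.53) → (50.34,97.31) → (36.15,94.66) → (12.46,84.59)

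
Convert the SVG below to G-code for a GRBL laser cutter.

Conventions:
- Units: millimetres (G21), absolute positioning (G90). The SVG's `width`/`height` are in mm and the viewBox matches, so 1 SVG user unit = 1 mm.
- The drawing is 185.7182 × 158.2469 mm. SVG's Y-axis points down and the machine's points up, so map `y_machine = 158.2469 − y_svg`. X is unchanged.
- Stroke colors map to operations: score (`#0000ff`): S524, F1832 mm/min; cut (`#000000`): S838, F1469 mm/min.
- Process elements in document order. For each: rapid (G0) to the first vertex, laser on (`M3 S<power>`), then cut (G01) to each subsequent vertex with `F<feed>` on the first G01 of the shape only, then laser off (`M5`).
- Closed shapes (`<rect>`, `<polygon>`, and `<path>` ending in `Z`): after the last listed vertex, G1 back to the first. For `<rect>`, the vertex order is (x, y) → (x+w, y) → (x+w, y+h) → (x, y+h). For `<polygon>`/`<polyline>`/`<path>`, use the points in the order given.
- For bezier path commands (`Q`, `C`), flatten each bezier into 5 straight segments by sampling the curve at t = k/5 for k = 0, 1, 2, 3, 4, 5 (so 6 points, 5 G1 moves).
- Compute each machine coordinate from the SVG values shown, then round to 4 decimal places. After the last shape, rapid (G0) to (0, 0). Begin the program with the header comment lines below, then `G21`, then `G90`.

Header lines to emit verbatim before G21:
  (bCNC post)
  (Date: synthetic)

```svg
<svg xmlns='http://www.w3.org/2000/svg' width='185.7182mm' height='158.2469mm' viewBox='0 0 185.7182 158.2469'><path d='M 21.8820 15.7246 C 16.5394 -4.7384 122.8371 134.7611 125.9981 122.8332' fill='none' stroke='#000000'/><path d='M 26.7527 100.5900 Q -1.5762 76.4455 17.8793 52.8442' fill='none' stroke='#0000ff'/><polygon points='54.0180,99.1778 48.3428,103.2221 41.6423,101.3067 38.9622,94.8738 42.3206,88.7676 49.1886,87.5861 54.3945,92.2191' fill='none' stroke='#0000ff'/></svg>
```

viewBox `0 0 185.7182 158.2469` with mm width/height → 1 unit = 1 mm. Flip: y_m = 158.2469 − y_svg.

**Shape 1** — `<path>` cubic bezier, stroke `#000000` → cut (S838, F1469). Control points (SVG): P0=(21.8820,15.7246), P1=(16.5394,-4.7384), P2=(122.8371,134.7611), P3=(125.9981,122.8332); sampled at t=k/5. Machine vertices: (21.8820,142.5223) → (30.3551,138.0957) → (55.3125,110.2249) → (86.4450,73.8564) → (113.4433,43.9371) → (125.9981,35.4137). Open path.

**Shape 2** — `<path>` quadratic bezier, stroke `#0000ff` → score (S524, F1832). Control points (SVG): P0=(26.7527,100.5900), P1=(-1.5762,76.4455), P2=(17.8793,52.8442); sampled at t=k/5. Machine vertices: (26.7527,57.6569) → (17.3325,67.2930) → (11.7351,76.8856) → (9.9604,86.4347) → (12.0085,95.9405) → (17.8793,105.4027). Open path.

**Shape 3** — `<polygon>` regular polygon, stroke `#0000ff` → score (S524, F1832). Machine vertices: (54.0180,59.0691) → (48.3428,55.0248) → (41.6423,56.9402) → (38.9622,63.3731) → (42.3206,69.4793) → (49.1886,70.6608) → (54.3945,66.0278) → (54.0180,59.0691). Closed: final G1 returns to the first vertex.

(bCNC post)
(Date: synthetic)
G21
G90
G0 X21.8820 Y142.5223
M3 S838
G01 X30.3551 Y138.0957 F1469
G01 X55.3125 Y110.2249
G01 X86.4450 Y73.8564
G01 X113.4433 Y43.9371
G01 X125.9981 Y35.4137
M5
G0 X26.7527 Y57.6569
M3 S524
G01 X17.3325 Y67.2930 F1832
G01 X11.7351 Y76.8856
G01 X9.9604 Y86.4347
G01 X12.0085 Y95.9405
G01 X17.8793 Y105.4027
M5
G0 X54.0180 Y59.0691
M3 S524
G01 X48.3428 Y55.0248 F1832
G01 X41.6423 Y56.9402
G01 X38.9622 Y63.3731
G01 X42.3206 Y69.4793
G01 X49.1886 Y70.6608
G01 X54.3945 Y66.0278
G01 X54.0180 Y59.0691
M5
G0 X0.0000 Y0.0000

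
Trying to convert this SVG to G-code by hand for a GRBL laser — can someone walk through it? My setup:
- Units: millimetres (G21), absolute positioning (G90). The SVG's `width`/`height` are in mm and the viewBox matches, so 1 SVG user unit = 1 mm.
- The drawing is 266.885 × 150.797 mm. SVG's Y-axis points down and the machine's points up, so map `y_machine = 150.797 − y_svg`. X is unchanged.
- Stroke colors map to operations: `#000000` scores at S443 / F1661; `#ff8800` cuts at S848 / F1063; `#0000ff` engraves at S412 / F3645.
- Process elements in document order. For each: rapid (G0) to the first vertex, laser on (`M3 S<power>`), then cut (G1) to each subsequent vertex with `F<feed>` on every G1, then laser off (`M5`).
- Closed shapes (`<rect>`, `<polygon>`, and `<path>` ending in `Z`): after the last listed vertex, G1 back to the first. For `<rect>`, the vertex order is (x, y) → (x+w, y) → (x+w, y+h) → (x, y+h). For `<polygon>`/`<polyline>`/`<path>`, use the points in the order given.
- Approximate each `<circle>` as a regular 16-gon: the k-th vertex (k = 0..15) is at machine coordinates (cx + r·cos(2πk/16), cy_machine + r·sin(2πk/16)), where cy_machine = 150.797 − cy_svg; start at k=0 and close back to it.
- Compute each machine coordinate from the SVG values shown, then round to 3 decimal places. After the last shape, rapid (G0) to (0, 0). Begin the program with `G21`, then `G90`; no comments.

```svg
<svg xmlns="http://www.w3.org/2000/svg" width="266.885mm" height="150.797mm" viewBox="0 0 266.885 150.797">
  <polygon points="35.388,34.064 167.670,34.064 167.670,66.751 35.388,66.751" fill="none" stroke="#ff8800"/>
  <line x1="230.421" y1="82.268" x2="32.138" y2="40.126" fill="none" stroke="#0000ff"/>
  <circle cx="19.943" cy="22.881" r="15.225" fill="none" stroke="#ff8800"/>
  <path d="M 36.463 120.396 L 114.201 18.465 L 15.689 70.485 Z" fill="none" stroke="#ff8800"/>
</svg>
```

G21
G90
G0 X35.388 Y116.733
M3 S848
G1 X167.670 Y116.733 F1063
G1 X167.670 Y84.046 F1063
G1 X35.388 Y84.046 F1063
G1 X35.388 Y116.733 F1063
M5
G0 X230.421 Y68.529
M3 S412
G1 X32.138 Y110.671 F3645
M5
G0 X35.168 Y127.916
M3 S848
G1 X34.009 Y133.742 F1063
G1 X30.709 Y138.682 F1063
G1 X25.769 Y141.982 F1063
G1 X19.943 Y143.141 F1063
G1 X14.117 Y141.982 F1063
G1 X9.177 Y138.682 F1063
G1 X5.877 Y133.742 F1063
G1 X4.718 Y127.916 F1063
G1 X5.877 Y122.090 F1063
G1 X9.177 Y117.150 F1063
G1 X14.117 Y113.850 F1063
G1 X19.943 Y112.691 F1063
G1 X25.769 Y113.850 F1063
G1 X30.709 Y117.150 F1063
G1 X34.009 Y122.090 F1063
G1 X35.168 Y127.916 F1063
M5
G0 X36.463 Y30.401
M3 S848
G1 X114.201 Y132.332 F1063
G1 X15.689 Y80.312 F1063
G1 X36.463 Y30.401 F1063
M5
G0 X0.000 Y0.000

viewBox `0 0 266.885 150.797` with mm width/height → 1 unit = 1 mm. Flip: y_m = 150.797 − y_svg.

**Shape 1** — `<polygon>` rectangle, stroke `#ff8800` → cut (S848, F1063). Machine vertices: (35.388,116.733) → (167.670,116.733) → (167.670,84.046) → (35.388,84.046) → (35.388,116.733). Closed: final G1 returns to the first vertex.

**Shape 2** — `<line>` line segment, stroke `#0000ff` → engrave (S412, F3645). Machine vertices: (230.421,68.529) → (32.138,110.671). Open path.

**Shape 3** — `<circle>` circle, stroke `#ff8800` → cut (S848, F1063). Machine vertices: (35.168,127.916) → (34.009,133.742) → (30.709,138.682) → (25.769,141.982) → (19.943,143.141) → (14.117,141.982) → (9.177,138.682) → (5.877,133.742) → (4.718,127.916) → (5.877,122.090) → (9.177,117.150) → (14.117,113.850) → (19.943,112.691) → (25.769,113.850) → (30.709,117.150) → (34.009,122.090) → (35.168,127.916). Closed: final G1 returns to the first vertex.

**Shape 4** — `<path>` closed polygon, stroke `#ff8800` → cut (S848, F1063). Machine vertices: (36.463,30.401) → (114.201,132.332) → (15.689,80.312) → (36.463,30.401). Closed: final G1 returns to the first vertex.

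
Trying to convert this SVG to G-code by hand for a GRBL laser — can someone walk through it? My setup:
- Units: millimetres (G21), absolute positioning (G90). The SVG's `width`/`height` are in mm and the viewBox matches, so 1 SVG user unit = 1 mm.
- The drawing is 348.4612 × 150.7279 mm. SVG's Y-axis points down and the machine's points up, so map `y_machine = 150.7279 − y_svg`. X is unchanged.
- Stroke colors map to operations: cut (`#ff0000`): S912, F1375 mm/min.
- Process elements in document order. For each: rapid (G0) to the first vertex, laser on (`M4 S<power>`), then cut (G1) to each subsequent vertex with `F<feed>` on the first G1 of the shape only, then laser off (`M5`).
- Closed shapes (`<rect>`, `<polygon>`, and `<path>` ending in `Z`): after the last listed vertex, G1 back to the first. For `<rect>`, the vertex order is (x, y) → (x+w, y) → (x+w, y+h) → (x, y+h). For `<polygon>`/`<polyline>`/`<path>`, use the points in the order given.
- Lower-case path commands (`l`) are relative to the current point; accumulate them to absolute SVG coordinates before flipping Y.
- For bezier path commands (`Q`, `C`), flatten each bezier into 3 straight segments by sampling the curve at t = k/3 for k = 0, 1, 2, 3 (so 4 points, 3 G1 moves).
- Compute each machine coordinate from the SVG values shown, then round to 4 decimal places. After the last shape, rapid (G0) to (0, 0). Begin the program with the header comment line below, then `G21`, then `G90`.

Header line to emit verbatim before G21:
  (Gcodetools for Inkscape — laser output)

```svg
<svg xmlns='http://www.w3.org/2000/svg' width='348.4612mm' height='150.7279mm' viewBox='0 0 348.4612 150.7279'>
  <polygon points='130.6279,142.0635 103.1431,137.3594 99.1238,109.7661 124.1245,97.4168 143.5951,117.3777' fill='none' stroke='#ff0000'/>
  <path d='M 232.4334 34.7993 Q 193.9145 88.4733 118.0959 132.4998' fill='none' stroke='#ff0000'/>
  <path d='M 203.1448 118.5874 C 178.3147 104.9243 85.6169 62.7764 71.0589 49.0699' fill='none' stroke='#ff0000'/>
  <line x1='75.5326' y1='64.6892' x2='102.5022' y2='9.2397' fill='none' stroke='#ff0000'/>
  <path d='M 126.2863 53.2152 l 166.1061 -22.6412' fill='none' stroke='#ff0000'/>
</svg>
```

(Gcodetools for Inkscape — laser output)
G21
G90
G0 X130.6279 Y8.6644
M4 S912
G1 X103.1431 Y13.3685 F1375
G1 X99.1238 Y40.9618
G1 X124.1245 Y53.3111
G1 X143.5951 Y33.3502
G1 X130.6279 Y8.6644
M5
G0 X232.4334 Y115.9286
M4 S912
G1 X202.6097 Y81.2179 F1375
G1 X164.4972 Y48.6510
G1 X118.0959 Y18.2281
M5
G0 X203.1448 Y32.1405
M4 S912
G1 X161.0998 Y53.1902 F1375
G1 X106.2558 Y80.5794
G1 X71.0589 Y101.6580
M5
G0 X75.5326 Y86.0387
M4 S912
G1 X102.5022 Y141.4882 F1375
M5
G0 X126.2863 Y97.5127
M4 S912
G1 X292.3924 Y120.1539 F1375
M5
G0 X0.0000 Y0.0000

viewBox `0 0 348.4612 150.7279` with mm width/height → 1 unit = 1 mm. Flip: y_m = 150.7279 − y_svg.

**Shape 1** — `<polygon>` regular polygon, stroke `#ff0000` → cut (S912, F1375). Machine vertices: (130.6279,8.6644) → (103.1431,13.3685) → (99.1238,40.9618) → (124.1245,53.3111) → (143.5951,33.3502) → (130.6279,8.6644). Closed: final G1 returns to the first vertex.

**Shape 2** — `<path>` quadratic bezier, stroke `#ff0000` → cut (S912, F1375). Control points (SVG): P0=(232.4334,34.7993), P1=(193.9145,88.4733), P2=(118.0959,132.4998); sampled at t=k/3. Machine vertices: (232.4334,115.9286) → (202.6097,81.2179) → (164.4972,48.6510) → (118.0959,18.2281). Open path.

**Shape 3** — `<path>` cubic bezier, stroke `#ff0000` → cut (S912, F1375). Control points (SVG): P0=(203.1448,118.5874), P1=(178.3147,104.9243), P2=(85.6169,62.7764), P3=(71.0589,49.0699); sampled at t=k/3. Machine vertices: (203.1448,32.1405) → (161.0998,53.1902) → (106.2558,80.5794) → (71.0589,101.6580). Open path.

**Shape 4** — `<line>` line segment, stroke `#ff0000` → cut (S912, F1375). Machine vertices: (75.5326,86.0387) → (102.5022,141.4882). Open path.

**Shape 5** — `<path>` line segment, stroke `#ff0000` → cut (S912, F1375). Machine vertices: (126.2863,97.5127) → (292.3924,120.1539). Open path.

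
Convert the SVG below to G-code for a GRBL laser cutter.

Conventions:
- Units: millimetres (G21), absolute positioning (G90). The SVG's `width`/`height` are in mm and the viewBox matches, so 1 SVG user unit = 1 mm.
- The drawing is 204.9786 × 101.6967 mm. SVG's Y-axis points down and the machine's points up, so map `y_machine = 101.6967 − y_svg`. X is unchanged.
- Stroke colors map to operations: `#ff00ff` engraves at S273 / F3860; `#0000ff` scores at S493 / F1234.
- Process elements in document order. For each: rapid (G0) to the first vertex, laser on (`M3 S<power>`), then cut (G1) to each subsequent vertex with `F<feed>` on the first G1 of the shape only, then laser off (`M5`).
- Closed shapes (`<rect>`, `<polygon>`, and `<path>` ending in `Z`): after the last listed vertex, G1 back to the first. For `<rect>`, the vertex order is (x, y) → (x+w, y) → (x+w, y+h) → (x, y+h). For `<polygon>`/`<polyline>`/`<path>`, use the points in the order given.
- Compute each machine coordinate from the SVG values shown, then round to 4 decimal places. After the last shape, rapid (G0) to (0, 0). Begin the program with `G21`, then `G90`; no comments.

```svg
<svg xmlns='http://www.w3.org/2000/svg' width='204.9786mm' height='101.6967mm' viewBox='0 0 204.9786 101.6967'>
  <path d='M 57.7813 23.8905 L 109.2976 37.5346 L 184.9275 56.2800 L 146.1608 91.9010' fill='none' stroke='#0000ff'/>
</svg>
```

Since the viewBox matches the mm dimensions, user units are millimetres directly. The only transform is the Y-flip y_m = 101.6967 − y_svg.

Shape 1 is a open polyline drawn with `<path>`. Its stroke #0000ff means score at S493, F1234. After flipping Y the toolpath is (57.7813,77.8062) → (109.2976,64.1621) → (184.9275,45.4167) → (146.1608,9.7957).

G21
G90
G0 X57.7813 Y77.8062
M3 S493
G1 X109.2976 Y64.1621 F1234
G1 X184.9275 Y45.4167
G1 X146.1608 Y9.7957
M5
G0 X0.0000 Y0.0000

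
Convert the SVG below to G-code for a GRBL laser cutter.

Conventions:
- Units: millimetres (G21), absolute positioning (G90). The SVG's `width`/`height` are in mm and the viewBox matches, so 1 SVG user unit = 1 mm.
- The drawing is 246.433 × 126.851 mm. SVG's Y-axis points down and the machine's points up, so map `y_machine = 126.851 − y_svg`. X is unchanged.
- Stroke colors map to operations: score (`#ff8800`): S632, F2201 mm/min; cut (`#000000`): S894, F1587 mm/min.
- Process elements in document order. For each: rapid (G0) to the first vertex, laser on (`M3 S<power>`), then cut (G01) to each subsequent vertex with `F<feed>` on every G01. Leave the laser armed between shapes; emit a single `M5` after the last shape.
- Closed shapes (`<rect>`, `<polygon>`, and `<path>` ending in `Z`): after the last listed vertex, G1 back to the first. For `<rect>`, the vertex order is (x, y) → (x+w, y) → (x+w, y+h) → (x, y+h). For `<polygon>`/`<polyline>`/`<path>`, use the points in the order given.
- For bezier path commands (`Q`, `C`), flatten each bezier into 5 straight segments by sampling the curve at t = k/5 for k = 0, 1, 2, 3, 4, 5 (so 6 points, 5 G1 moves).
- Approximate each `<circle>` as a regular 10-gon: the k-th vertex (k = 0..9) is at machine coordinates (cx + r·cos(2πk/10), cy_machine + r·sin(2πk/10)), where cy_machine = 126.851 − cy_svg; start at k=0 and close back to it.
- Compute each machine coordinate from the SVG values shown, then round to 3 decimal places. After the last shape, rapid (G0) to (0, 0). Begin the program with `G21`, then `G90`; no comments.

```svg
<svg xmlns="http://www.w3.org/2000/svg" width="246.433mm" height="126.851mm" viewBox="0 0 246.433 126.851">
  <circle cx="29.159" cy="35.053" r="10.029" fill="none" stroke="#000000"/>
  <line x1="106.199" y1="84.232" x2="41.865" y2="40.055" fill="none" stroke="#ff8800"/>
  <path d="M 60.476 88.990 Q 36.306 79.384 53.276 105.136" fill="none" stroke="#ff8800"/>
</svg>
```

G21
G90
G0 X39.188 Y91.798
M3 S894
G01 X37.273 Y97.693 F1587
G01 X32.258 Y101.336 F1587
G01 X26.060 Y101.336 F1587
G01 X21.045 Y97.693 F1587
G01 X19.130 Y91.798 F1587
G01 X21.045 Y85.903 F1587
G01 X26.060 Y82.260 F1587
G01 X32.258 Y82.260 F1587
G01 X37.273 Y85.903 F1587
G01 X39.188 Y91.798 F1587
G0 X106.199 Y42.619
M3 S632
G01 X41.865 Y86.796 F2201
G0 X60.476 Y37.861
M3 S632
G01 X52.454 Y40.289 F2201
G01 X47.722 Y39.889 F2201
G01 X46.282 Y36.659 F2201
G01 X48.134 Y30.601 F2201
G01 X53.276 Y21.715 F2201
M5
G0 X0.000 Y0.000

Since the viewBox matches the mm dimensions, user units are millimetres directly. The only transform is the Y-flip y_m = 126.851 − y_svg.

Shape 1 is a circle drawn with `<circle>`. Its stroke #000000 means cut at S894, F1587. After flipping Y the toolpath is (39.188,91.798) → (37.273,97.693) → (32.258,101.336) → (26.060,101.336) → (21.045,97.693) → (19.130,91.798) → (21.045,85.903) → (26.060,82.260) → (32.258,82.260) → (37.273,85.903) → (39.188,91.798), returning to the start.

Shape 2 is a line segment drawn with `<line>`. Its stroke #ff8800 means score at S632, F2201. After flipping Y the toolpath is (106.199,42.619) → (41.865,86.796).

Shape 3 is a quadratic bezier drawn with `<path>`. Its stroke #ff8800 means score at S632, F2201. After flipping Y the toolpath is (60.476,37.861) → (52.454,40.289) → (47.722,39.889) → (46.282,36.659) → (48.134,30.601) → (53.276,21.715).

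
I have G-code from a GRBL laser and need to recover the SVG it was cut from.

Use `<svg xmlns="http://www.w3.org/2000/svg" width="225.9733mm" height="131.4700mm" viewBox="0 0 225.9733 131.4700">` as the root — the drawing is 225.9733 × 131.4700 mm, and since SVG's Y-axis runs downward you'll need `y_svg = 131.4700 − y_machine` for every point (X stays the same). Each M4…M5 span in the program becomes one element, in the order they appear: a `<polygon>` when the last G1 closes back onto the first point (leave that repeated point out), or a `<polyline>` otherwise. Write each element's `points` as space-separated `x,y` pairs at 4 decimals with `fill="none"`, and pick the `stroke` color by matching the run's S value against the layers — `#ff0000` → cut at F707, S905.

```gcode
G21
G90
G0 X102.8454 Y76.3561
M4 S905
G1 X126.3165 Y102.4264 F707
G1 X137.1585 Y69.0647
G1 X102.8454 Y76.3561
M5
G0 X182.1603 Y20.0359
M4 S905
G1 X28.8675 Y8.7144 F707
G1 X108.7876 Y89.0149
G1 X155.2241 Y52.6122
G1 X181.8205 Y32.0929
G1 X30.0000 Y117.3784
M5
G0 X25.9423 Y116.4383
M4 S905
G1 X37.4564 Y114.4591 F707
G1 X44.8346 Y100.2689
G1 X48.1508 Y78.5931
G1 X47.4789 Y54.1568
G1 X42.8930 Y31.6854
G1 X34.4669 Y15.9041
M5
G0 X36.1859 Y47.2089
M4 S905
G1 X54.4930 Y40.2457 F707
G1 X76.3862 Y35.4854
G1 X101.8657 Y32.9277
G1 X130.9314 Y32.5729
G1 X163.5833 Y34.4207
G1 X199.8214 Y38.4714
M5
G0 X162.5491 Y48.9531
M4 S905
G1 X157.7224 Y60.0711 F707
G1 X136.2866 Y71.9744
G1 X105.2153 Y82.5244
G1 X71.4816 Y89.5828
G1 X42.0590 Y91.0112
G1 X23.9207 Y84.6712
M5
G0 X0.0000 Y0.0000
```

Machine Y-up, SVG Y-down with viewBox height 131.4700, so y_svg = 131.4700 − y_machine; X carries over. Every run uses S905, so all elements get stroke `#ff0000` (cut).

Run 1: The run returns to its start, so emit a `<polygon>` with points (Y-flipped): 102.8454,55.1139 126.3165,29.0436 137.1585,62.4053.

Run 2: The run is open, so emit a `<polyline>` with points (Y-flipped): 182.1603,111.4341 28.8675,122.7556 108.7876,42.4551 155.2241,78.8578 181.8205,99.3771 30.0000,14.0916.

Run 3: The run is open, so emit a `<polyline>` with points (Y-flipped): 25.9423,15.0317 37.4564,17.0109 44.8346,31.2011 48.1508,52.8769 47.4789,77.3132 42.8930,99.7846 34.4669,115.5659.

Run 4: The run is open, so emit a `<polyline>` with points (Y-flipped): 36.1859,84.2611 54.4930,91.2243 76.3862,95.9846 101.8657,98.5423 130.9314,98.8971 163.5833,97.0493 199.8214,92.9986.

Run 5: The run is open, so emit a `<polyline>` with points (Y-flipped): 162.5491,82.5169 157.7224,71.3989 136.2866,59.4956 105.2153,48.9456 71.4816,41.8872 42.0590,40.4588 23.9207,46.7988.

<svg xmlns="http://www.w3.org/2000/svg" width="225.9733mm" height="131.4700mm" viewBox="0 0 225.9733 131.4700">
  <polygon points="102.8454,55.1139 126.3165,29.0436 137.1585,62.4053" fill="none" stroke="#ff0000"/>
  <polyline points="182.1603,111.4341 28.8675,122.7556 108.7876,42.4551 155.2241,78.8578 181.8205,99.3771 30.0000,14.0916" fill="none" stroke="#ff0000"/>
  <polyline points="25.9423,15.0317 37.4564,17.0109 44.8346,31.2011 48.1508,52.8769 47.4789,77.3132 42.8930,99.7846 34.4669,115.5659" fill="none" stroke="#ff0000"/>
  <polyline points="36.1859,84.2611 54.4930,91.2243 76.3862,95.9846 101.8657,98.5423 130.9314,98.8971 163.5833,97.0493 199.8214,92.9986" fill="none" stroke="#ff0000"/>
  <polyline points="162.5491,82.5169 157.7224,71.3989 136.2866,59.4956 105.2153,48.9456 71.4816,41.8872 42.0590,40.4588 23.9207,46.7988" fill="none" stroke="#ff0000"/>
</svg>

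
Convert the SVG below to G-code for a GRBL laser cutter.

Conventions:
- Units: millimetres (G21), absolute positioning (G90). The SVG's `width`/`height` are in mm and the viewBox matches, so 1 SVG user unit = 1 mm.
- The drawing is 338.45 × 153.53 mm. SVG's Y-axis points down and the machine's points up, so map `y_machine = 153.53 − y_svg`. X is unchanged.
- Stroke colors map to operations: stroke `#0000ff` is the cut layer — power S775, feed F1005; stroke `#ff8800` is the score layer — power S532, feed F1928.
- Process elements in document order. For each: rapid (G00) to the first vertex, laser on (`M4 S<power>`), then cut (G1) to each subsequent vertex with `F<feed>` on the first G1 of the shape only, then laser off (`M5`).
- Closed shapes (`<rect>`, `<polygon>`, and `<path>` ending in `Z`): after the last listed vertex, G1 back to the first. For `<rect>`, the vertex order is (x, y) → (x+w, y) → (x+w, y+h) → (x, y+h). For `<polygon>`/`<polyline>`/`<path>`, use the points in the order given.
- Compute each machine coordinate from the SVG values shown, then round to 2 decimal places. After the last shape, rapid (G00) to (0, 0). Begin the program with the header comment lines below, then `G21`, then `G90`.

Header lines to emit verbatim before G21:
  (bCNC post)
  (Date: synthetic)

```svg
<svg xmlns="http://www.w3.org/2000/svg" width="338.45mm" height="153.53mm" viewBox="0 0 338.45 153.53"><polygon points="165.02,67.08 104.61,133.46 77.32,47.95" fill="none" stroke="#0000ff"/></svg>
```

(bCNC post)
(Date: synthetic)
G21
G90
G00 X165.02 Y86.45
M4 S775
G1 X104.61 Y20.07 F1005
G1 X77.32 Y105.58
G1 X165.02 Y86.45
M5
G00 X0.00 Y0.00

1 u = 1 mm; y_m = 153.53 − y.

[1] `<polygon>` regular polygon, #0000ff→cut S775 F1005: (165.02,86.45) → (104.61,20.07) → (77.32,105.58) → (165.02,86.45) (closed)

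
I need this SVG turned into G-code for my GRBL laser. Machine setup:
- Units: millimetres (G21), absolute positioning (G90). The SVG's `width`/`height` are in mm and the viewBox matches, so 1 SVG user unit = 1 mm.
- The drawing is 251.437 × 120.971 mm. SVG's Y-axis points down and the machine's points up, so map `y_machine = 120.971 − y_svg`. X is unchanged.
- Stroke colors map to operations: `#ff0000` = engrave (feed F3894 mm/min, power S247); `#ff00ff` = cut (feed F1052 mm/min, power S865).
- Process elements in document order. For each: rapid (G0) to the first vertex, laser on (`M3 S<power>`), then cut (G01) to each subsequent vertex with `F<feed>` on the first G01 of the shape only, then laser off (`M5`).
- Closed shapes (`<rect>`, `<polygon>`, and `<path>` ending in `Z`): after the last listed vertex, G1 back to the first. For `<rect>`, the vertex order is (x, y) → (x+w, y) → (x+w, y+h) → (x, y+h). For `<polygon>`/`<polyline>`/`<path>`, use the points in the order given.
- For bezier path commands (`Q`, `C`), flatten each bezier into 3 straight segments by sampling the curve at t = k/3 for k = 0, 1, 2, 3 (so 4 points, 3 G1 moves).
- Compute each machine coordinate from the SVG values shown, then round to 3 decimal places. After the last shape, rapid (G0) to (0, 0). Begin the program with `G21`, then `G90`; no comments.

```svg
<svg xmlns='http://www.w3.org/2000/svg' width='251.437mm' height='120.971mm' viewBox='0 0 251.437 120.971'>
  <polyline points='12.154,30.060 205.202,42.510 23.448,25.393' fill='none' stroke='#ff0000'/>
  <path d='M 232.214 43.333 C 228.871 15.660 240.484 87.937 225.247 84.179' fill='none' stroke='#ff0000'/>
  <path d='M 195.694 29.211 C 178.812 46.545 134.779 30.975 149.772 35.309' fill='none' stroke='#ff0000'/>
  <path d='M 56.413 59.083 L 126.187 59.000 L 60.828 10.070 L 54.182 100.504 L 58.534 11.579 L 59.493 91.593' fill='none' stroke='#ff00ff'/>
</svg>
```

G21
G90
G0 X12.154 Y90.911
M3 S247
G01 X205.202 Y78.461 F3894
G01 X23.448 Y95.578
M5
G0 X232.214 Y77.638
M3 S247
G01 X232.308 Y78.512 F3894
G01 X233.082 Y51.861
G01 X225.247 Y36.792
M5
G0 X195.694 Y91.760
M3 S247
G01 X172.953 Y83.438 F3894
G01 X151.263 Y85.317
G01 X149.772 Y85.662
M5
G0 X56.413 Y61.888
M3 S865
G01 X126.187 Y61.971 F1052
G01 X60.828 Y110.901
G01 X54.182 Y20.467
G01 X58.534 Y109.392
G01 X59.493 Y29.378
M5
G0 X0.000 Y0.000

Since the viewBox matches the mm dimensions, user units are millimetres directly. The only transform is the Y-flip y_m = 120.971 − y_svg.

Shape 1 is a open polyline drawn with `<polyline>`. Its stroke #ff0000 means engrave at S247, F3894. After flipping Y the toolpath is (12.154,90.911) → (205.202,78.461) → (23.448,95.578).

Shape 2 is a cubic bezier drawn with `<path>`. Its stroke #ff0000 means engrave at S247, F3894. After flipping Y the toolpath is (232.214,77.638) → (232.308,78.512) → (233.082,51.861) → (225.247,36.792).

Shape 3 is a cubic bezier drawn with `<path>`. Its stroke #ff0000 means engrave at S247, F3894. After flipping Y the toolpath is (195.694,91.760) → (172.953,83.438) → (151.263,85.317) → (149.772,85.662).

Shape 4 is a open polyline drawn with `<path>`. Its stroke #ff00ff means cut at S865, F1052. After flipping Y the toolpath is (56.413,61.888) → (126.187,61.971) → (60.828,110.901) → (54.182,20.467) → (58.534,109.392) → (59.493,29.378).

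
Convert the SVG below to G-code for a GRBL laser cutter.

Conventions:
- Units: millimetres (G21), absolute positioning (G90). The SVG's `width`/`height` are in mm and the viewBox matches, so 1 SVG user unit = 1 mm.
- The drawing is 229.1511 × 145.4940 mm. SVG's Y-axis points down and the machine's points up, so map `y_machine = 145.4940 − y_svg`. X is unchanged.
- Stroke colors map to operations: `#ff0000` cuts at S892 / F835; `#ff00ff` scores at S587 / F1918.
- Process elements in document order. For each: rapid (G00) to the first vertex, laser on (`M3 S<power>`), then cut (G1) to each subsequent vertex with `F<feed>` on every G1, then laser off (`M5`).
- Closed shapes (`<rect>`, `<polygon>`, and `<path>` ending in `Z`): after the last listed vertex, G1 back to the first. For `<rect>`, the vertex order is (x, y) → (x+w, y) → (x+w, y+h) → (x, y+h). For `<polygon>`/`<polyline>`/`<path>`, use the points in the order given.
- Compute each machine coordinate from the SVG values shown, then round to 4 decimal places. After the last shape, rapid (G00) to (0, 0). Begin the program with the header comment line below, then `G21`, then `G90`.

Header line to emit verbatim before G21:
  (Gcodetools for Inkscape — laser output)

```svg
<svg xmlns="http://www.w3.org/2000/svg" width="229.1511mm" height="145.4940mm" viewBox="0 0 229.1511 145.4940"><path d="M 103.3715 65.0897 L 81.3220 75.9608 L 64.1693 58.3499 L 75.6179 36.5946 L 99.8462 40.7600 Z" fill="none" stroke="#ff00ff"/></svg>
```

(Gcodetools for Inkscape — laser output)
G21
G90
G00 X103.3715 Y80.4043
M3 S587
G1 X81.3220 Y69.5332 F1918
G1 X64.1693 Y87.1441 F1918
G1 X75.6179 Y108.8994 F1918
G1 X99.8462 Y104.7340 F1918
G1 X103.3715 Y80.4043 F1918
M5
G00 X0.0000 Y0.0000

1 u = 1 mm; y_m = 145.4940 − y.

[1] `<path>` regular polygon, #ff00ff→score S587 F1918: (103.3715,80.4043) → (81.3220,69.5332) → (64.1693,87.1441) → (75.6179,108.8994) → (99.8462,104.7340) → (103.3715,80.4043) (closed)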